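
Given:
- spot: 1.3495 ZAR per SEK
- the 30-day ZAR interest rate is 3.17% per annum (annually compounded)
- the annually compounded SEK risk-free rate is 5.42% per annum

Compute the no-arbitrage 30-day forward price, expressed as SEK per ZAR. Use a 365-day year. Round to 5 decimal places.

0.74233

T = 30/365 years.
ZAR growth factor: (1 + 0.0317)^(30/365) = 1.0025683.
SEK growth factor: (1 + 0.0542)^(30/365) = 1.0043477.
So F = 1.3495 × 1.0025683 / 1.0043477 = 1.347109 (ZAR/SEK).
Invert for SEK per ZAR: 1 / 1.347109 = 0.74233.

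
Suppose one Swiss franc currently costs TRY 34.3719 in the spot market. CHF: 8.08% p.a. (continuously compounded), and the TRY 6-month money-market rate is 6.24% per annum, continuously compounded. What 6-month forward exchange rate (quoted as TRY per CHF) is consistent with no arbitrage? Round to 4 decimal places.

34.0571

T = 6/12 years.
TRY accumulates by e^(0.0624×6/12) = 1.03169182.
CHF growth factor: e^(0.0808×6/12) = 1.04122718.
Forward (TRY per CHF) = 34.3719 × 1.03169182 / 1.04122718 = 34.057129.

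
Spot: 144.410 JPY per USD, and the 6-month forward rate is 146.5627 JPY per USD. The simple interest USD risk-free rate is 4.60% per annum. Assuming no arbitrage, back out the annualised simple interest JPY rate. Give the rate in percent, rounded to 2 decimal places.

7.65%

T = 6/12 years.
F/S = 146.5627/144.41 = 1.0149069 = (growth of JPY) / (growth of USD).
The USD side grows by 1 + 0.0460×6/12 = 1.023000.
So the JPY growth factor = 1.0382498.
(1.0382498 − 1)/T = 0.076500, i.e. 7.65%.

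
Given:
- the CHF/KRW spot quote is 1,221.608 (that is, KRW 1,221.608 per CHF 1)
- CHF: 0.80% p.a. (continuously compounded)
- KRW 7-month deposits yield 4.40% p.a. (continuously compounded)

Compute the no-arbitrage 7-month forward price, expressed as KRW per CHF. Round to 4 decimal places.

1247.5330

T = 7/12 years.
KRW accumulates by e^(0.0440×7/12) = 1.0259988918.
CHF accumulates by e^(0.0080×7/12) = 1.0046775725.
So F = 1221.608 × 1.0259988918 / 1.0046775725 = 1247.533028 (KRW/CHF).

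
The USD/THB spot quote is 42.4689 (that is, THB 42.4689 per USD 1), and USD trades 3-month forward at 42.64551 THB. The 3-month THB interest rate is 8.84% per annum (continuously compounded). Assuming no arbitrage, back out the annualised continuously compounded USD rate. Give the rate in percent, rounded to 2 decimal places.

T = 3/12 years.
By CIP, F/S equals the THB-to-USD growth ratio: 42.64551/42.4689 = 1.0041586.
The THB side grows by e^(0.0884×3/12) = 1.022346.
Hence g_USD = 1.0181121.
r = ln(1.0181121)/(3/12) = 0.071800 → 7.18%.

7.18%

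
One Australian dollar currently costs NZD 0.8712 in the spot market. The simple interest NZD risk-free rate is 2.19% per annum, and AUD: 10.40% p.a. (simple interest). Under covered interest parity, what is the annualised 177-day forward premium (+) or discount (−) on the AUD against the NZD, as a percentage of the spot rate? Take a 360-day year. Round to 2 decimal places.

T = 177/360 years.
CIP forward (NZD per AUD) = 0.8712 × 1.0107675/1.0511333 = 0.8377440.
Annualised premium = (F − S)/S × (1/T) = (0.8377440 − 0.8712)/0.8712 ÷ (177/360) = -7.81%.

-7.81%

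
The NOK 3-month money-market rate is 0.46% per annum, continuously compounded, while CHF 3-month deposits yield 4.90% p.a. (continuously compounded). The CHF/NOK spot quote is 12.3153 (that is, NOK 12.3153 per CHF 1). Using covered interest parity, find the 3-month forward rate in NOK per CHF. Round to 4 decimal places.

T = 3/12 years.
NOK growth factor: e^(0.0046×3/12) = 1.00115066.
CHF accumulates by e^(0.0490×3/12) = 1.01232534.
CIP: F = S · (grow NOK)/(grow CHF) = 12.3153 × 1.00115066/1.01232534 = 12.179356 NOK per CHF.

12.1794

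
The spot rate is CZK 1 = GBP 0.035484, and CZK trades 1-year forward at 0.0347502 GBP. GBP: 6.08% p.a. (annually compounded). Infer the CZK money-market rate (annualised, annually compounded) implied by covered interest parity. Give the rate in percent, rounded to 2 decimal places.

8.32%

T = 1 year.
By CIP, F/S equals the GBP-to-CZK growth ratio: 0.0347502/0.035484 = 0.9793203.
GBP growth factor: (1 + 0.0608)^1 = 1.060800.
So the CZK growth factor = 1.0832003.
Annualise: 1.0832003^(1/1) − 1 = 0.083200 = 8.32%.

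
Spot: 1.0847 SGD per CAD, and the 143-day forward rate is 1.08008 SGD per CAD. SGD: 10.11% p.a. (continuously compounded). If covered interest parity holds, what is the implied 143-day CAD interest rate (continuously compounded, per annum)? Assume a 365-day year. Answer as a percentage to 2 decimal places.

11.20%

T = 143/365 years.
CIP gives F = S · g_SGD/g_CAD, so g_SGD/g_CAD = 1.08008/1.0847 = 0.9957408.
SGD growth factor: e^(0.1011×143/365) = 1.0404039.
Hence g_CAD = 1.0448541.
Take logs: ln 1.0448541 / (143/365) = 0.111994, so 11.20%.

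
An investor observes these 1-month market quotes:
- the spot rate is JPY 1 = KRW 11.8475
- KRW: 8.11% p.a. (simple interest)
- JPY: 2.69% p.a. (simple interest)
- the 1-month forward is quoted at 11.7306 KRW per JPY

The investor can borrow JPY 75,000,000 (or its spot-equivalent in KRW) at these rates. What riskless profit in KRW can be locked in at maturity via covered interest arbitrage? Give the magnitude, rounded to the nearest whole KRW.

T = 1/12 years.
Keep in JPY, deliver into the forward: 75,000,000·1.00224166667·11.7306 = KRW 881,767,207.13.
Swap to KRW now, deposit: 75,000,000·11.8475·1.00675833333 = KRW 894,567,701.56.
The quoted forward undervalues JPY, so borrow JPY, convert to KRW at spot, deposit the KRW at 8.11%, and buy JPY forward at 11.7306 to cover the loan.
Profit = 894,567,701.56 − 881,767,207.13 = KRW 12,800,494.

KRW 12,800,494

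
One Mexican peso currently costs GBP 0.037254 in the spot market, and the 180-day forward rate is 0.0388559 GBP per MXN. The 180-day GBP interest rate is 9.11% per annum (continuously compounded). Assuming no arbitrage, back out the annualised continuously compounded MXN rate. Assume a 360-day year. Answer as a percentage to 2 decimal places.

0.69%

T = 180/360 years.
CIP gives F = S · g_GBP/g_MXN, so g_GBP/g_MXN = 0.0388559/0.037254 = 1.0429994.
GBP growth factor: e^(0.0911×180/360) = 1.0466033.
That pins the MXN growth at 1.0034553.
r = ln(1.0034553)/(180/360) = 0.006899 → 0.69%.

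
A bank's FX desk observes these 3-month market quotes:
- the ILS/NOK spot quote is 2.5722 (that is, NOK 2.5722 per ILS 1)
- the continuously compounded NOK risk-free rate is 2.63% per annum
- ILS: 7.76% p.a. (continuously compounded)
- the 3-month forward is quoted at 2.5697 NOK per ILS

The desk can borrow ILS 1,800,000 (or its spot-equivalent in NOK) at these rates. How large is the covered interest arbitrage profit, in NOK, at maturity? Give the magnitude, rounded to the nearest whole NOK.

NOK 55,568

T = 3/12 years.
Keep in ILS, deliver into the forward: 1,800,000·1.019589403·2.5697 = NOK 4,716,070.00.
Swap to NOK now, deposit: 1,800,000·2.5722·1.006596663 = NOK 4,660,502.29.
The quoted forward overvalues ILS, so borrow NOK, buy ILS at spot, deposit the ILS at 7.76%, and sell the proceeds forward at 2.5697.
The gap between the two covered legs is NOK 55,568.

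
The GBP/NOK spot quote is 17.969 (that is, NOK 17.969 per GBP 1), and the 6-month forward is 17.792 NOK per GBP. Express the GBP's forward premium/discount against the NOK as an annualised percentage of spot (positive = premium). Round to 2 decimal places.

-1.97%

T = 6/12 years.
(F − S)/S = (17.792 − 17.969)/17.969 = -0.0098503.
Annualise by dividing by T: -0.0098503 / (6/12) = -0.019701 → -1.97%.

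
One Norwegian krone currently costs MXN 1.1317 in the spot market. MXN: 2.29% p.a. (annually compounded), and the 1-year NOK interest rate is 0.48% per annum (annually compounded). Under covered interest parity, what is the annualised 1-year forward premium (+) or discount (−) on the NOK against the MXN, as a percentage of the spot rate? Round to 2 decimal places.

+1.80%

T = 1 year.
CIP forward (MXN per NOK) = 1.1317 × 1.022900/1.004800 = 1.1520859.
(F − S)/S ÷ T = (1.1520859 − 1.1317)/1.1317/1 = 0.018014 → 1.80%.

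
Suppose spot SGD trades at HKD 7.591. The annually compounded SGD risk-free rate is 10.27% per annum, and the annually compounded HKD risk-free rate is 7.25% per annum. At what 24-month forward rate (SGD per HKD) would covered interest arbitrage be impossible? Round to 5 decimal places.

T = 2 years.
HKD accumulates by (1 + 0.0725)^2 = 1.1502562.
SGD accumulates by (1 + 0.1027)^2 = 1.2159473.
Forward (HKD per SGD) = 7.591 × 1.1502562 / 1.2159473 = 7.180899.
Quoted the other way: 1/7.180899 = 0.13926 SGD per HKD.

0.13926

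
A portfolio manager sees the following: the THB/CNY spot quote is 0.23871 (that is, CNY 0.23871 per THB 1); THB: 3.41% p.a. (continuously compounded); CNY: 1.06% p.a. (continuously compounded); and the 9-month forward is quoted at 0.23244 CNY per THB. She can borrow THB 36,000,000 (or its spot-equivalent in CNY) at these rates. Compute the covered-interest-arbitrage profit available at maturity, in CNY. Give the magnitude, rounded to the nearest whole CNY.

T = 9/12 years.
Invest the THB and cover forward: 36,000,000 × 1.025904846 × 0.23244 = CNY 8,584,607.61.
Convert at spot and invest in CNY: 36,000,000 × 0.23871 × 1.007981685 = CNY 8,662,151.09.
The quoted forward undervalues THB, so borrow THB, convert to CNY at spot, deposit the CNY at 1.06%, and buy THB forward at 0.23244 to cover the loan.
The gap between the two covered legs is CNY 77,543.

CNY 77,543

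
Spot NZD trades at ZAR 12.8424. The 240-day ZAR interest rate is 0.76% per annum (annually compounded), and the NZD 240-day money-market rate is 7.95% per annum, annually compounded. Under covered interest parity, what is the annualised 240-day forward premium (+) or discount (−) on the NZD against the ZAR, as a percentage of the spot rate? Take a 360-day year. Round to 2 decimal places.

T = 240/360 years.
CIP forward (ZAR per NZD) = 12.8424 × 1.0050603/1.0523215 = 12.2656302.
(F − S)/S ÷ T = (12.2656302 − 12.8424)/12.8424/(240/360) = -0.067367 → -6.74%.

-6.74%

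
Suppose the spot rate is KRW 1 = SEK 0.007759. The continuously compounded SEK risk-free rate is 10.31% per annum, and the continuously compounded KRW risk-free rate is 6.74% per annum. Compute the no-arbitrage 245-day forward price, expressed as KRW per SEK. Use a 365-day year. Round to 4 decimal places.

125.8309

T = 245/365 years.
SEK growth factor: e^(0.1031×245/365) = 1.071654922.
Growth of 1 KRW over T: e^(0.0674×245/365) = 1.046280083.
Forward (SEK per KRW) = 0.007759 × 1.071654922 / 1.046280083 = 0.00794717464.
Invert for KRW per SEK: 1 / 0.00794717464 = 125.8309.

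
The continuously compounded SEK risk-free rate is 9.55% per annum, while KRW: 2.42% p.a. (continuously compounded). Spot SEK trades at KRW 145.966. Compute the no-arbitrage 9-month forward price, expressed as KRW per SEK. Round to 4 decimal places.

T = 9/12 years.
Growth of 1 KRW over T: e^(0.0242×9/12) = 1.018315712.
SEK growth factor: e^(0.0955×9/12) = 1.074252424.
So F = 145.966 × 1.018315712 / 1.074252424 = 138.365498 (KRW/SEK).

138.3655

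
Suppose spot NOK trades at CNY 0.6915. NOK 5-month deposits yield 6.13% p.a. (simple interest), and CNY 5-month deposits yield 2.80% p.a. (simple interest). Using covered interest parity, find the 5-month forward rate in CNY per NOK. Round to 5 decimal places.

T = 5/12 years.
CNY accumulates by 1 + 0.0280×5/12 = 1.0116667.
NOK accumulates by 1 + 0.0613×5/12 = 1.0255417.
So F = 0.6915 × 1.0116667 / 1.0255417 = 0.6821444 (CNY/NOK).

0.68214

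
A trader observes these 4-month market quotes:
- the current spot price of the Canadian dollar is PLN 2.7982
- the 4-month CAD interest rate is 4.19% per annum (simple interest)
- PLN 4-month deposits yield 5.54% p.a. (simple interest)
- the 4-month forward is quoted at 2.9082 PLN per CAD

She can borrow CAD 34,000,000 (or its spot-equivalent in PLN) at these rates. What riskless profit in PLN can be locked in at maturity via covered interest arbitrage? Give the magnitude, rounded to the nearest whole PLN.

PLN 3,364,111

T = 4/12 years.
Keep in CAD, deliver into the forward: 34,000,000·1.0139666667·2.9082 = PLN 100,259,807.24.
Swap to PLN now, deposit: 34,000,000·2.7982·1.0184666667 = PLN 96,895,696.51.
The quoted forward overvalues CAD, so borrow PLN, buy CAD at spot, deposit the CAD at 4.19%, and sell the proceeds forward at 2.9082.
Arbitrage profit = |100,259,807.24 − 96,895,696.51| = PLN 3,364,111.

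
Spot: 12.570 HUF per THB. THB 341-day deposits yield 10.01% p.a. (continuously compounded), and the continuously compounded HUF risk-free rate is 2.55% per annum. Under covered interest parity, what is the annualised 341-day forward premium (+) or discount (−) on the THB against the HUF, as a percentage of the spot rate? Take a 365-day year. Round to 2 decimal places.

-7.21%

T = 341/365 years.
No-arbitrage forward: 12.57 × 1.0241093 / 1.0980305 = 11.723767 HUF/THB.
Annualised premium = (F − S)/S × (1/T) = (11.723767 − 12.57)/12.57 ÷ (341/365) = -7.21%.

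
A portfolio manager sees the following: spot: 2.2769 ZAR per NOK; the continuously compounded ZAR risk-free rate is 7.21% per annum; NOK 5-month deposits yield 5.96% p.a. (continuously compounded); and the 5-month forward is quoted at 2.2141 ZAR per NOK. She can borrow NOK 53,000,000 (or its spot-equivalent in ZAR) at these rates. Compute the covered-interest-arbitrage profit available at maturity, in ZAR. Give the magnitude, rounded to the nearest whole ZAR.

ZAR 4,058,094

T = 5/12 years.
Route A — deposit NOK, sell forward: 53,000,000 × 1.02514424891 × 2.2141 = ZAR 120,297,909.72.
Route B — convert at spot, deposit ZAR: 53,000,000 × 2.2769 × 1.03049747045 = ZAR 124,356,003.59.
The quoted forward undervalues NOK, so borrow NOK, convert to ZAR at spot, deposit the ZAR at 7.21%, and buy NOK forward at 2.2141 to cover the loan.
Profit = 124,356,003.59 − 120,297,909.72 = ZAR 4,058,094.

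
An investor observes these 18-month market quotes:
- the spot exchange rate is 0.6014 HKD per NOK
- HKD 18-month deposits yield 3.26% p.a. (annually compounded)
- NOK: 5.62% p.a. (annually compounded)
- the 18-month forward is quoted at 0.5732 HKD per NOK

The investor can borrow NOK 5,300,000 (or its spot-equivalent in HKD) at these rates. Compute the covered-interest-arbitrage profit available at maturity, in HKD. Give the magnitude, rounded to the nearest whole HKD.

HKD 46,923

T = 18/12 years.
Keep in NOK, deliver into the forward: 5,300,000·1.085473548·0.5732 = HKD 3,297,625.22.
Swap to HKD now, deposit: 5,300,000·0.6014·1.049296396 = HKD 3,344,548.32.
The quoted forward undervalues NOK, so borrow NOK, convert to HKD at spot, deposit the HKD at 3.26%, and buy NOK forward at 0.5732 to cover the loan.
Profit = 3,344,548.32 − 3,297,625.22 = HKD 46,923.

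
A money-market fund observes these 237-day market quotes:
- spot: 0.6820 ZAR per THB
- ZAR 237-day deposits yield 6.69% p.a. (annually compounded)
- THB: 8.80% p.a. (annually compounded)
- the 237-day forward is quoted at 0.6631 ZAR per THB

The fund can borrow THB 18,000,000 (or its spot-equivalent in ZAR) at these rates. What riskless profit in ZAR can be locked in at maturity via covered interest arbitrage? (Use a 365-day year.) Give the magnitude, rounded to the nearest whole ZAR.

ZAR 195,504

T = 237/365 years.
Route A — deposit THB, sell forward: 18,000,000 × 1.0562912779 × 0.6631 = ZAR 12,607,681.43.
Route B — convert at spot, deposit ZAR: 18,000,000 × 0.6820 × 1.0429443891 = ZAR 12,803,185.32.
The quoted forward undervalues THB, so borrow THB, convert to ZAR at spot, deposit the ZAR at 6.69%, and buy THB forward at 0.6631 to cover the loan.
Arbitrage profit = |12,607,681.43 − 12,803,185.32| = ZAR 195,504.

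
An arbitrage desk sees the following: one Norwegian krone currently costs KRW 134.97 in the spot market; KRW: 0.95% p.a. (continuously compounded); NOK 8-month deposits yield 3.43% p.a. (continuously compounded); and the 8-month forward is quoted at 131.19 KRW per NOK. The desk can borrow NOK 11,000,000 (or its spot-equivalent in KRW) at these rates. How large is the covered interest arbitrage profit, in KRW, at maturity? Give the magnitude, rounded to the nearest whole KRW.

KRW 17,633,914

T = 8/12 years.
Keep in NOK, deliver into the forward: 11,000,000·1.023130113104·131.19 = KRW 1,476,468,834.92.
Swap to KRW now, deposit: 11,000,000·134.97·1.006353431296 = KRW 1,494,102,748.84.
The quoted forward undervalues NOK, so borrow NOK, convert to KRW at spot, deposit the KRW at 0.95%, and buy NOK forward at 131.19 to cover the loan.
Profit = 1,494,102,748.84 − 1,476,468,834.92 = KRW 17,633,914.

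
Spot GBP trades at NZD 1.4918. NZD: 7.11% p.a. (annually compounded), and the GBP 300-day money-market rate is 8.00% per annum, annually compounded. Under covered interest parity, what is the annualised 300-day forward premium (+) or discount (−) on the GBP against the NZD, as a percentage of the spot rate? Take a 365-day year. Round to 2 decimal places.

-0.82%

T = 300/365 years.
CIP forward (NZD per GBP) = 1.4918 × 1.0580783/1.0652991 = 1.4816883.
Annualised premium = (F − S)/S × (1/T) = (1.4816883 − 1.4918)/1.4918 ÷ (300/365) = -0.82%.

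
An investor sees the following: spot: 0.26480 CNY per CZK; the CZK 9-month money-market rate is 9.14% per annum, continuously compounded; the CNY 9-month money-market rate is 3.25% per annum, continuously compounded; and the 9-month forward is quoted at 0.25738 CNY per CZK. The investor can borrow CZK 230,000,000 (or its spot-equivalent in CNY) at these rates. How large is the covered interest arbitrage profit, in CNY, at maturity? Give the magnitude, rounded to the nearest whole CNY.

CNY 990,927

T = 9/12 years.
Route A — deposit CZK, sell forward: 230,000,000 × 1.0709541713 × 0.25738 = CNY 63,397,702.46.
Route B — convert at spot, deposit CNY: 230,000,000 × 0.26480 × 1.0246744988 = CNY 62,406,775.67.
The quoted forward overvalues CZK, so borrow CNY, buy CZK at spot, deposit the CZK at 9.14%, and sell the proceeds forward at 0.25738.
The gap between the two covered legs is CNY 990,927.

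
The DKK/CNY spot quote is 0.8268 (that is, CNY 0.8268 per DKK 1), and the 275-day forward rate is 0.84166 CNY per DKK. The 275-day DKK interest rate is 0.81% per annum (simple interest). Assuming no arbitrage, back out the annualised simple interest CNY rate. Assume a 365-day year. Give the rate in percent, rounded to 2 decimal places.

T = 275/365 years.
F/S = 0.84166/0.8268 = 1.0179729 = (growth of CNY) / (growth of DKK).
DKK growth factor: 1 + 0.0081×275/365 = 1.0061027.
So the CNY growth factor = 1.0241853.
(1.0241853 − 1)/T = 0.032100, i.e. 3.21%.

3.21%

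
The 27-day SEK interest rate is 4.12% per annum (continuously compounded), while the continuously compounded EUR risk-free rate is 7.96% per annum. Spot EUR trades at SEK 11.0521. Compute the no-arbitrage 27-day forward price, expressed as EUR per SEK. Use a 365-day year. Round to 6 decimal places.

0.090738

T = 27/365 years.
Growth of 1 SEK over T: e^(0.0412×27/365) = 1.0030523.
EUR growth factor: e^(0.0796×27/365) = 1.0059056.
Forward (SEK per EUR) = 11.0521 × 1.0030523 / 1.0059056 = 11.02075.
Invert for EUR per SEK: 1 / 11.02075 = 0.090738.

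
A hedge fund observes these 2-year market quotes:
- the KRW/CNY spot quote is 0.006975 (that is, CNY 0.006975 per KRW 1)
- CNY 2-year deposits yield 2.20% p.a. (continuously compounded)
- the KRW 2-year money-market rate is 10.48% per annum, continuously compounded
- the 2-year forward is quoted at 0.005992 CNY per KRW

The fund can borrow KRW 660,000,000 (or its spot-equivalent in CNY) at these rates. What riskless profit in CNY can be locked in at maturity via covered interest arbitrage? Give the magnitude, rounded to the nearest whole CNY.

CNY 66,324

T = 2 years.
Invest the KRW and cover forward: 660,000,000 × 1.233184687 × 0.005992 = CNY 4,876,900.15.
Convert at spot and invest in CNY: 660,000,000 × 0.006975 × 1.044982355 = CNY 4,810,576.27.
The quoted forward overvalues KRW, so borrow CNY, buy KRW at spot, deposit the KRW at 10.48%, and sell the proceeds forward at 0.005992.
The gap between the two covered legs is CNY 66,324.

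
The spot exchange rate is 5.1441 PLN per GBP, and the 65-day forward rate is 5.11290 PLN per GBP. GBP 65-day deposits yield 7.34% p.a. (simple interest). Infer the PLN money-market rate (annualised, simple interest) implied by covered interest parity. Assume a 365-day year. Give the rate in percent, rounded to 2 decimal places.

T = 65/365 years.
F/S = 5.1129/5.1441 = 0.9939348 = (growth of PLN) / (growth of GBP).
The GBP side grows by 1 + 0.0734×65/365 = 1.0130712.
That pins the PLN growth at 1.0069267.
r = (1.0069267 − 1)/(65/365) = 0.038896 → 3.89%.

3.89%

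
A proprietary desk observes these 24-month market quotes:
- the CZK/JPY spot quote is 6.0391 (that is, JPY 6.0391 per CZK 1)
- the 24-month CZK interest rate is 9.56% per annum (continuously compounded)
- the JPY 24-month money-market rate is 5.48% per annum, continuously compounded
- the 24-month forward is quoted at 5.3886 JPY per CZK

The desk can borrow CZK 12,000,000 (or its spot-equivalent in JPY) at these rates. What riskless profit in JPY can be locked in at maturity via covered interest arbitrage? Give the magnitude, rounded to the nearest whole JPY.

JPY 2,575,589

T = 2 years.
Invest the CZK and cover forward: 12,000,000 × 1.2107015682 × 5.3886 = JPY 78,287,837.64.
Convert at spot and invest in JPY: 12,000,000 × 6.0391 × 1.1158316485 = JPY 80,863,426.90.
The quoted forward undervalues CZK, so borrow CZK, convert to JPY at spot, deposit the JPY at 5.48%, and buy CZK forward at 5.3886 to cover the loan.
The gap between the two covered legs is JPY 2,575,589.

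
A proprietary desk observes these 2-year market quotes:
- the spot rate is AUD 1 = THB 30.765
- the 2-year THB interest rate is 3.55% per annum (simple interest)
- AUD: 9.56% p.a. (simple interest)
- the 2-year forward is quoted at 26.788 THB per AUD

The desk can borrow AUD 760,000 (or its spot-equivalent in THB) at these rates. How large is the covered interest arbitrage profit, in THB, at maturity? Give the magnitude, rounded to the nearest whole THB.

THB 789,982

T = 2 years.
Keep in AUD, deliver into the forward: 760,000·1.191200·26.788 = THB 24,251,497.86.
Swap to THB now, deposit: 760,000·30.765·1.071000 = THB 25,041,479.40.
The quoted forward undervalues AUD, so borrow AUD, convert to THB at spot, deposit the THB at 3.55%, and buy AUD forward at 26.788 to cover the loan.
Profit = 25,041,479.40 − 24,251,497.86 = THB 789,982.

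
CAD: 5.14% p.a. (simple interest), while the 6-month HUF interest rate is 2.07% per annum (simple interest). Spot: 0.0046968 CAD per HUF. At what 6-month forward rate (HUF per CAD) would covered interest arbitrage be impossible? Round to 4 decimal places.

209.7246

T = 6/12 years.
Growth of 1 CAD over T: 1 + 0.0514×6/12 = 1.025700.
HUF accumulates by 1 + 0.0207×6/12 = 1.010350.
Forward (CAD per HUF) = 0.0046968 × 1.025700 / 1.010350 = 0.00476815733.
Invert for HUF per CAD: 1 / 0.00476815733 = 209.7246.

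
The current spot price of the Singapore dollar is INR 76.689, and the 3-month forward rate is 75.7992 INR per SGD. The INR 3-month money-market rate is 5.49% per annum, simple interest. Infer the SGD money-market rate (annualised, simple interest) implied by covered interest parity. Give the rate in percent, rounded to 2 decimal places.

T = 3/12 years.
F/S = 75.7992/76.689 = 0.9883973 = (growth of INR) / (growth of SGD).
The INR side grows by 1 + 0.0549×3/12 = 1.013725.
Hence g_SGD = 1.025625.
(1.025625 − 1)/T = 0.102500, i.e. 10.25%.

10.25%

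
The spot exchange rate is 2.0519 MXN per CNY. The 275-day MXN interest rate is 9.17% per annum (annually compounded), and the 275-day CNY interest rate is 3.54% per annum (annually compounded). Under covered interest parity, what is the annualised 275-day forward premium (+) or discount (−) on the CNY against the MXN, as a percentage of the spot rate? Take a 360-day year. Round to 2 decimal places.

+5.40%

T = 275/360 years.
F = S · g_MXN/g_CNY = 2.0519 × 1.0693176/1.0269303 = 2.1365937.
(F − S)/S ÷ T = (2.1365937 − 2.0519)/2.0519/(275/360) = 0.054034 → 5.40%.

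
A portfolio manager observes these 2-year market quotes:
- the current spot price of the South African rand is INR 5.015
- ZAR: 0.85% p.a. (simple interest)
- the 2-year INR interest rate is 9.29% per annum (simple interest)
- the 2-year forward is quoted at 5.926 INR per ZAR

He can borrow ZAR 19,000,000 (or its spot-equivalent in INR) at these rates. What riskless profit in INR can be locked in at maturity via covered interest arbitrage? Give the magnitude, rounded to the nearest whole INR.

T = 2 years.
Invest the ZAR and cover forward: 19,000,000 × 1.017000 × 5.926 = INR 114,508,098.00.
Convert at spot and invest in INR: 19,000,000 × 5.015 × 1.185800 = INR 112,988,953.00.
The quoted forward overvalues ZAR, so borrow INR, buy ZAR at spot, deposit the ZAR at 0.85%, and sell the proceeds forward at 5.926.
The gap between the two covered legs is INR 1,519,145.

INR 1,519,145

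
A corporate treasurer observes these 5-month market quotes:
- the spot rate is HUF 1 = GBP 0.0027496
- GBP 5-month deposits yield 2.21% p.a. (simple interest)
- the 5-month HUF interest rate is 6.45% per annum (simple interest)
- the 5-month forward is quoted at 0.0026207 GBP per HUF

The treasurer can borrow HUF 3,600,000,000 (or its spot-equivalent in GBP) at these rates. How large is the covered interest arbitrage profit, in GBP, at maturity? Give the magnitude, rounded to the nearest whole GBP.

GBP 301,637

T = 5/12 years.
Route A — deposit HUF, sell forward: 3,600,000,000 × 1.026875 × 0.0026207 = GBP 9,688,072.73.
Route B — convert at spot, deposit GBP: 3,600,000,000 × 0.0027496 × 1.009208333 = GBP 9,989,709.24.
The quoted forward undervalues HUF, so borrow HUF, convert to GBP at spot, deposit the GBP at 2.21%, and buy HUF forward at 0.0026207 to cover the loan.
The gap between the two covered legs is GBP 301,637.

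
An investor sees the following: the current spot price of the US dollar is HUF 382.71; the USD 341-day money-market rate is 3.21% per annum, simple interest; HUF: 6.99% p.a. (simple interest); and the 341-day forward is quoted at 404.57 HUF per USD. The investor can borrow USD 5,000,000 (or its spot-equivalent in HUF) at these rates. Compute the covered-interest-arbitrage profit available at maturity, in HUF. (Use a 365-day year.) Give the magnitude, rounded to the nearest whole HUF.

T = 341/365 years.
Route A — deposit USD, sell forward: 5,000,000 × 1.029989315068 × 404.57 = HUF 2,083,513,885.99.
Route B — convert at spot, deposit HUF: 5,000,000 × 382.71 × 1.065303835616 = HUF 2,038,512,154.64.
The quoted forward overvalues USD, so borrow HUF, buy USD at spot, deposit the USD at 3.21%, and sell the proceeds forward at 404.57.
The gap between the two covered legs is HUF 45,001,731.

HUF 45,001,731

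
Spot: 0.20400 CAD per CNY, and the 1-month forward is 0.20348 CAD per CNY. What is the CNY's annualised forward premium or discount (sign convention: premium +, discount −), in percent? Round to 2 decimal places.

T = 1/12 years.
(F − S)/S = (0.20348 − 0.204)/0.204 = -0.0025490.
×(1/T) gives -3.06% p.a.

-3.06%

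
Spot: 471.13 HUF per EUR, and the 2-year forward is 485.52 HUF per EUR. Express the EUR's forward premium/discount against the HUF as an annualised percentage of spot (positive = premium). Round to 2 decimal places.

T = 2 years.
Period premium: (485.52 − 471.13)/471.13 = 0.0305436.
Annualise by dividing by T: 0.0305436 / 2 = 0.015272 → 1.53%.

+1.53%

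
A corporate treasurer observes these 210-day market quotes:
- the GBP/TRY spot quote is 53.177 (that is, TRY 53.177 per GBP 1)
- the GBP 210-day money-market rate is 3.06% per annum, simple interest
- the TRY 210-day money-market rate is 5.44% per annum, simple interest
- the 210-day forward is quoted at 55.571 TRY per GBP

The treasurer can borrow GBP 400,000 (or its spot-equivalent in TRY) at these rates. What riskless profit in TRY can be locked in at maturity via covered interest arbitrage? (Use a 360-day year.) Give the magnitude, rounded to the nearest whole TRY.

TRY 679,384

T = 210/360 years.
Invest the GBP and cover forward: 400,000 × 1.017850 × 55.571 = TRY 22,625,176.94.
Convert at spot and invest in TRY: 400,000 × 53.177 × 1.0317333333 = TRY 21,945,793.39.
The quoted forward overvalues GBP, so borrow TRY, buy GBP at spot, deposit the GBP at 3.06%, and sell the proceeds forward at 55.571.
Profit = 22,625,176.94 − 21,945,793.39 = TRY 679,384.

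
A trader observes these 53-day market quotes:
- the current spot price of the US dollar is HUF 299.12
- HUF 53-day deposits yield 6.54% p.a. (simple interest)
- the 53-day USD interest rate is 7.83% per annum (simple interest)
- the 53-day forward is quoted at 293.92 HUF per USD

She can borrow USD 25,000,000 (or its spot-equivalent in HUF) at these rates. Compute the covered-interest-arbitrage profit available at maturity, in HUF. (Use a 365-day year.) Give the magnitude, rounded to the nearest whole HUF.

T = 53/365 years.
Keep in USD, deliver into the forward: 25,000,000·1.011369589041·293.92 = HUF 7,431,543,740.27.
Swap to HUF now, deposit: 25,000,000·299.12·1.009496438356 = HUF 7,549,014,366.03.
The quoted forward undervalues USD, so borrow USD, convert to HUF at spot, deposit the HUF at 6.54%, and buy USD forward at 293.92 to cover the loan.
Arbitrage profit = |7,431,543,740.27 − 7,549,014,366.03| = HUF 117,470,626.

HUF 117,470,626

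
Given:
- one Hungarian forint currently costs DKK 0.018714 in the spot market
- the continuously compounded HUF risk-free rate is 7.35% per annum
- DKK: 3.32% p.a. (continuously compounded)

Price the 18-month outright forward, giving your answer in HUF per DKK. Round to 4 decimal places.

56.7658

T = 18/12 years.
DKK growth factor: e^(0.0332×18/12) = 1.05106086.
HUF accumulates by e^(0.0735×18/12) = 1.11655717.
CIP: F = S · (grow DKK)/(grow HUF) = 0.018714 × 1.05106086/1.11655717 = 0.017616252 DKK per HUF.
Quoted the other way: 1/0.017616252 = 56.7658 HUF per DKK.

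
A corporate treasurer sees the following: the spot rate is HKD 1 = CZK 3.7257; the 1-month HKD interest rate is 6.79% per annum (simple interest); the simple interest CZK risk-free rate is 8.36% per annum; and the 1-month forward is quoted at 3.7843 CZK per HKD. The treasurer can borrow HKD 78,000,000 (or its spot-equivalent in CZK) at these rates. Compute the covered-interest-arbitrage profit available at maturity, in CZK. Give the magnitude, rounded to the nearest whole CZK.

T = 1/12 years.
Keep in HKD, deliver into the forward: 78,000,000·1.00565833333·3.7843 = CZK 296,845,600.80.
Swap to CZK now, deposit: 78,000,000·3.7257·1.00696666667 = CZK 292,629,145.38.
The quoted forward overvalues HKD, so borrow CZK, buy HKD at spot, deposit the HKD at 6.79%, and sell the proceeds forward at 3.7843.
Arbitrage profit = |296,845,600.80 − 292,629,145.38| = CZK 4,216,455.

CZK 4,216,455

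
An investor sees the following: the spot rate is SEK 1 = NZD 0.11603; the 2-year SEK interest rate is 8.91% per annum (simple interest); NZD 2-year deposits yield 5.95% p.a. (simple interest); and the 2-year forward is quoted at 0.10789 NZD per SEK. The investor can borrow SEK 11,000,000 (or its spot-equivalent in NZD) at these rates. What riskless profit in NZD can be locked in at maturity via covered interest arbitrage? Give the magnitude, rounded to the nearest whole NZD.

T = 2 years.
Route A — deposit SEK, sell forward: 11,000,000 × 1.178200 × 0.10789 = NZD 1,398,275.98.
Route B — convert at spot, deposit NZD: 11,000,000 × 0.11603 × 1.119000 = NZD 1,428,213.27.
The quoted forward undervalues SEK, so borrow SEK, convert to NZD at spot, deposit the NZD at 5.95%, and buy SEK forward at 0.10789 to cover the loan.
Arbitrage profit = |1,398,275.98 − 1,428,213.27| = NZD 29,937.

NZD 29,937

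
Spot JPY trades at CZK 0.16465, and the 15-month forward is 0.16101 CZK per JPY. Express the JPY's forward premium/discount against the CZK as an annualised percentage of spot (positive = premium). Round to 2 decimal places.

T = 15/12 years.
Period premium: (0.16101 − 0.16465)/0.16465 = -0.0221075.
Per annum: -0.0221075 / (15/12) = -0.017686 = -1.77%.

-1.77%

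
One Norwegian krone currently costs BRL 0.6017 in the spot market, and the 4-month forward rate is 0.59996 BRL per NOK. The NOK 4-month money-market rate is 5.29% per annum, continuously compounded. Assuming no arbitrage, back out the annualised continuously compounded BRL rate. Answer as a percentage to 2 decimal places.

T = 4/12 years.
F/S = 0.59996/0.6017 = 0.9971082 = (growth of BRL) / (growth of NOK).
The NOK side grows by e^(0.0529×4/12) = 1.0177897.
Hence g_BRL = 1.0148465.
r = ln(1.0148465)/(4/12) = 0.044212 → 4.42%.

4.42%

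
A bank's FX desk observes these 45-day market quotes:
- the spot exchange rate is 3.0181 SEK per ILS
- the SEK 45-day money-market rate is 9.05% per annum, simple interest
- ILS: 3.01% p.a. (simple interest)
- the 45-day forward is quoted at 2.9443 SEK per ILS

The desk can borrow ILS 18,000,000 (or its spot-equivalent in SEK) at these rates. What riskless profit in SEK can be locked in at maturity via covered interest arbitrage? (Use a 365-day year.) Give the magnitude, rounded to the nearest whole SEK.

T = 45/365 years.
Keep in ILS, deliver into the forward: 18,000,000·1.0037109589·2.9443 = SEK 53,194,071.17.
Swap to SEK now, deposit: 18,000,000·3.0181·1.0111575342 = SEK 54,931,941.97.
The quoted forward undervalues ILS, so borrow ILS, convert to SEK at spot, deposit the SEK at 9.05%, and buy ILS forward at 2.9443 to cover the loan.
The gap between the two covered legs is SEK 1,737,871.

SEK 1,737,871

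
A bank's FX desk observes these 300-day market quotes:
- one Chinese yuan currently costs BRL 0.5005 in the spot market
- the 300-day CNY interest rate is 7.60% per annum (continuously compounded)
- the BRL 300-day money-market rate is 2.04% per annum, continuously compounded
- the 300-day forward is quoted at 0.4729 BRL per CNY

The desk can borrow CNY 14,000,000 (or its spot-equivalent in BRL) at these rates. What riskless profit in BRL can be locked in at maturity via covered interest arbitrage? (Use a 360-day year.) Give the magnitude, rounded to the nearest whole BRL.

T = 300/360 years.
Route A — deposit CNY, sell forward: 14,000,000 × 1.065381907 × 0.4729 = BRL 7,053,467.45.
Route B — convert at spot, deposit BRL: 14,000,000 × 0.5005 × 1.017145322 = BRL 7,127,137.27.
The quoted forward undervalues CNY, so borrow CNY, convert to BRL at spot, deposit the BRL at 2.04%, and buy CNY forward at 0.4729 to cover the loan.
The gap between the two covered legs is BRL 73,670.

BRL 73,670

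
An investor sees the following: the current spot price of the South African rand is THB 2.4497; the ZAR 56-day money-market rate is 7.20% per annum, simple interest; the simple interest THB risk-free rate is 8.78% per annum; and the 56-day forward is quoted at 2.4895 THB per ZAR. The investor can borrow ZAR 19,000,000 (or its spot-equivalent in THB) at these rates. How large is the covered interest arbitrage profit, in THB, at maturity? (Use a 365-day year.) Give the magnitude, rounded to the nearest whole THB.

THB 651,725

T = 56/365 years.
Route A — deposit ZAR, sell forward: 19,000,000 × 1.0110465753 × 2.4895 = THB 47,823,008.53.
Route B — convert at spot, deposit THB: 19,000,000 × 2.4497 × 1.0134706849 = THB 47,171,283.60.
The quoted forward overvalues ZAR, so borrow THB, buy ZAR at spot, deposit the ZAR at 7.20%, and sell the proceeds forward at 2.4895.
Profit = 47,823,008.53 − 47,171,283.60 = THB 651,725.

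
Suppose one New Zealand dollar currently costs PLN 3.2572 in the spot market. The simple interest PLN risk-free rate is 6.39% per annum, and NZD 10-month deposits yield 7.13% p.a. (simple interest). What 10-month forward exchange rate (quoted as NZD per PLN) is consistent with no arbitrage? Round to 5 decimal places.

0.30881

T = 10/12 years.
PLN growth factor: 1 + 0.0639×10/12 = 1.053250.
NZD growth factor: 1 + 0.0713×10/12 = 1.0594167.
Forward (PLN per NZD) = 3.2572 × 1.053250 / 1.0594167 = 3.238240.
Quoted the other way: 1/3.238240 = 0.30881 NZD per PLN.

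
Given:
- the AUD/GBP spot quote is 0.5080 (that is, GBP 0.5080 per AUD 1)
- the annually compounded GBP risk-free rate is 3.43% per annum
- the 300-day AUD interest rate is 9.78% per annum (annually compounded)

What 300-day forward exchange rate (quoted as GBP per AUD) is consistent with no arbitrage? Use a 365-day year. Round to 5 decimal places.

T = 300/365 years.
GBP growth factor: (1 + 0.0343)^(300/365) = 1.0281068.
AUD growth factor: (1 + 0.0978)^(300/365) = 1.0797091.
So F = 0.508 × 1.0281068 / 1.0797091 = 0.4837213 (GBP/AUD).

0.48372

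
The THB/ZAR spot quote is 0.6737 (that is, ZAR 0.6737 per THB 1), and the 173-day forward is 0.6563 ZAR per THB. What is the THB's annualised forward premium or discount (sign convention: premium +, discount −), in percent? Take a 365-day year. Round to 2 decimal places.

T = 173/365 years.
THB trades forward at -2.58275% vs spot over the period.
×(1/T) gives -5.45% p.a.

-5.45%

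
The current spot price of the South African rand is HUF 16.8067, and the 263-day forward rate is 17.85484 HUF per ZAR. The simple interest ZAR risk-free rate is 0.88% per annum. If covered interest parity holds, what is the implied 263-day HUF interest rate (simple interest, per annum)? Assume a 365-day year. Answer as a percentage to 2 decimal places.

T = 263/365 years.
By CIP, F/S equals the HUF-to-ZAR growth ratio: 17.85484/16.8067 = 1.0623644.
ZAR growth factor: 1 + 0.0088×263/365 = 1.0063408.
So the HUF growth factor = 1.0691006.
r = (1.0691006 − 1)/(263/365) = 0.095900 → 9.59%.

9.59%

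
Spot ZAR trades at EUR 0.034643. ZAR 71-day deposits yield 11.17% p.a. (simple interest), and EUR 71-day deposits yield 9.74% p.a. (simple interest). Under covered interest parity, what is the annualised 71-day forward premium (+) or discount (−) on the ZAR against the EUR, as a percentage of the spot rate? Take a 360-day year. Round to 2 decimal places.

-1.40%

T = 71/360 years.
No-arbitrage forward: 0.034643 × 1.0192094 / 1.0220297 = 0.034547402 EUR/ZAR.
(F − S)/S ÷ T = (0.034547402 − 0.034643)/0.034643/(71/360) = -0.013992 → -1.40%.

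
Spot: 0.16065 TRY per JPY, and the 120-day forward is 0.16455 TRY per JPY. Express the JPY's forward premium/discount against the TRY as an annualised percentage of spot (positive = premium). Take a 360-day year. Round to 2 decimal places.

+7.28%

T = 120/360 years.
Period premium: (0.16455 − 0.16065)/0.16065 = 0.0242764.
Annualise by dividing by T: 0.0242764 / (120/360) = 0.072829 → 7.28%.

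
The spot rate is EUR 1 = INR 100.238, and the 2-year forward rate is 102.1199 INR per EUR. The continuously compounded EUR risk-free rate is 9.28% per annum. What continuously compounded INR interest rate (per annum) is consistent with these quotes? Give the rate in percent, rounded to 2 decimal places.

T = 2 years.
CIP gives F = S · g_INR/g_EUR, so g_INR/g_EUR = 102.1199/100.238 = 1.0187743.
The EUR side grows by e^(0.0928×2) = 1.2039406.
So the INR growth factor = 1.2265437.
Take logs: ln 1.2265437 / 2 = 0.102100, so 10.21%.

10.21%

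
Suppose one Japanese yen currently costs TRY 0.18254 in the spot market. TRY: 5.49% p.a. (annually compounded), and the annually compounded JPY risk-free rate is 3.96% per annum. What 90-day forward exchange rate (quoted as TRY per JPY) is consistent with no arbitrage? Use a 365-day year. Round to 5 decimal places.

0.18320

T = 90/365 years.
Growth of 1 TRY over T: (1 + 0.0549)^(90/365) = 1.0132657.
Growth of 1 JPY over T: (1 + 0.0396)^(90/365) = 1.009622.
CIP: F = S · (grow TRY)/(grow JPY) = 0.18254 × 1.0132657/1.009622 = 0.1831988 TRY per JPY.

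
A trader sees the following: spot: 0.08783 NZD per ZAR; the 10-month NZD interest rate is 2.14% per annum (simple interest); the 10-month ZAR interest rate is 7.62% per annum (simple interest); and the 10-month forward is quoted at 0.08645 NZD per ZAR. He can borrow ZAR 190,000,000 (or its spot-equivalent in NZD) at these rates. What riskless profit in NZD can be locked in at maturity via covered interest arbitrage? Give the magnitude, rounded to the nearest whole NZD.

NZD 483,222

T = 10/12 years.
Keep in ZAR, deliver into the forward: 190,000,000·1.063500·0.08645 = NZD 17,468,519.25.
Swap to NZD now, deposit: 190,000,000·0.08783·1.0178333333 = NZD 16,985,297.32.
The quoted forward overvalues ZAR, so borrow NZD, buy ZAR at spot, deposit the ZAR at 7.62%, and sell the proceeds forward at 0.08645.
Profit = 17,468,519.25 − 16,985,297.32 = NZD 483,222.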